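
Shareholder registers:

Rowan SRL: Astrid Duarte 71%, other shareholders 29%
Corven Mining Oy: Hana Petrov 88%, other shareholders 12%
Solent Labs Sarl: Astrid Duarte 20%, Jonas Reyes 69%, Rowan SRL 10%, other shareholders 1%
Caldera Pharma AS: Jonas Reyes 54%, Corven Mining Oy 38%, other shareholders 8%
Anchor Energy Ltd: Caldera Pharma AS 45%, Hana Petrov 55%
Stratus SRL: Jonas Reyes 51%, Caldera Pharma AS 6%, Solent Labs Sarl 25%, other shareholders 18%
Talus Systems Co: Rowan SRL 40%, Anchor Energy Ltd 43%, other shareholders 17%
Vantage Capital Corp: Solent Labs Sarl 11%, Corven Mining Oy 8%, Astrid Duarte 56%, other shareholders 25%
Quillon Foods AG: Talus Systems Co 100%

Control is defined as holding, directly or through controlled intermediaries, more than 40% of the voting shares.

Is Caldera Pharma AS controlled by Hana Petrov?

No

Hana holds 88% of Corven, so Hana controls Corven.
Hana holds 55% of Anchor, so Hana controls Anchor.
Anchor holds 43% of Talus, so Hana controls Talus.
Talus holds 100% of Quillon, so Hana controls Quillon.
In Caldera, Hana's side holds only 38%, not > 40%.
So Hana does not control Caldera.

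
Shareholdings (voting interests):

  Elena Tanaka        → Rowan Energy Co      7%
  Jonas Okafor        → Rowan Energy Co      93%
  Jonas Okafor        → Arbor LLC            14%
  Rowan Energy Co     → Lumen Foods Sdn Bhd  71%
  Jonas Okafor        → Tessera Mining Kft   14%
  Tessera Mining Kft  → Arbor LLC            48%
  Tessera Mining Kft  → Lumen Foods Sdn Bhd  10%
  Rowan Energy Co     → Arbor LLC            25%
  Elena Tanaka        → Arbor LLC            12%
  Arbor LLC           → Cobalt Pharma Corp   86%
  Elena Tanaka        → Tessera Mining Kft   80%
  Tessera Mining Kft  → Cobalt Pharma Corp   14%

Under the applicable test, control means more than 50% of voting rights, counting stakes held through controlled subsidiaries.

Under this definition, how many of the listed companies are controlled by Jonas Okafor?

2

Jonas holds 93% of Rowan, so Jonas controls Rowan.
Rowan holds 71% of Lumen, so Jonas controls Lumen.
No other company's threshold is met.
Jonas controls 2 companies.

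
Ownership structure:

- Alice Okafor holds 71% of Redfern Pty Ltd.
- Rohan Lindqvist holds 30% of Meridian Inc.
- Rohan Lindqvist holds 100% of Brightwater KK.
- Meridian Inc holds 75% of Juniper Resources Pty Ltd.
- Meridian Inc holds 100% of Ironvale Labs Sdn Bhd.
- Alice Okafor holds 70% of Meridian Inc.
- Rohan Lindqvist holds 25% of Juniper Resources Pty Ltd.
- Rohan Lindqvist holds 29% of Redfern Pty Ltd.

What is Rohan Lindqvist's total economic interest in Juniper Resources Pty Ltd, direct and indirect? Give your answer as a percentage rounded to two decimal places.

Rohan reaches Juniper along 2 paths.
Via Meridian: 30% × 75% = 22.5%.
Direct stake: 25% = 25%.
Total: 22.5% + 25% = 47.5%.
Rounded: 47.50%.

47.50%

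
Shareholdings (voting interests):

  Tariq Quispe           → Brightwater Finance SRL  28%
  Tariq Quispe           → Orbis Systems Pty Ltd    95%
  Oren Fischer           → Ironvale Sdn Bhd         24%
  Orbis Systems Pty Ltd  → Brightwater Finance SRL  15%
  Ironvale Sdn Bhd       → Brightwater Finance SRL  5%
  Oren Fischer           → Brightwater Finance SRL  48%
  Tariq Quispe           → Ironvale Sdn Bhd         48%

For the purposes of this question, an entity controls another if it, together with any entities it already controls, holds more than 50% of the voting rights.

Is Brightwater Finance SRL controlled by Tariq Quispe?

No

Tariq holds 95% of Orbis, so Tariq controls Orbis.
In Brightwater, Tariq's side holds only 15% + 28% = 43%, not > 50%.
So Tariq does not control Brightwater.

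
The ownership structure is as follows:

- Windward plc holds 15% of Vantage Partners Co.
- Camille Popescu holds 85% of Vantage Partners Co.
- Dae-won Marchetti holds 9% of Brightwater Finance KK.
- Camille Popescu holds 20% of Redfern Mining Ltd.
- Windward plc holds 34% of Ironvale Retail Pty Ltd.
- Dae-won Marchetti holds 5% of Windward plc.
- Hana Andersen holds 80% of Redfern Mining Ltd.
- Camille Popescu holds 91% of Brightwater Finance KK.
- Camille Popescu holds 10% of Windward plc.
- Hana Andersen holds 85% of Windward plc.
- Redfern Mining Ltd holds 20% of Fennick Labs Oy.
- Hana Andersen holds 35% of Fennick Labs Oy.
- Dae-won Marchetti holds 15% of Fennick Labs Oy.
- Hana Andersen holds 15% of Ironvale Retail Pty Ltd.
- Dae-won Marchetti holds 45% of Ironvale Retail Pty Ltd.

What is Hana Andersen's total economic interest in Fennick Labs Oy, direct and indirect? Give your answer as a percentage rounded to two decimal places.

51.00%

Hana reaches Fennick along 2 paths.
Via Redfern: 80% × 20% = 16%.
Direct stake: 35% = 35%.
Total: 16% + 35% = 51%.
Rounded: 51.00%.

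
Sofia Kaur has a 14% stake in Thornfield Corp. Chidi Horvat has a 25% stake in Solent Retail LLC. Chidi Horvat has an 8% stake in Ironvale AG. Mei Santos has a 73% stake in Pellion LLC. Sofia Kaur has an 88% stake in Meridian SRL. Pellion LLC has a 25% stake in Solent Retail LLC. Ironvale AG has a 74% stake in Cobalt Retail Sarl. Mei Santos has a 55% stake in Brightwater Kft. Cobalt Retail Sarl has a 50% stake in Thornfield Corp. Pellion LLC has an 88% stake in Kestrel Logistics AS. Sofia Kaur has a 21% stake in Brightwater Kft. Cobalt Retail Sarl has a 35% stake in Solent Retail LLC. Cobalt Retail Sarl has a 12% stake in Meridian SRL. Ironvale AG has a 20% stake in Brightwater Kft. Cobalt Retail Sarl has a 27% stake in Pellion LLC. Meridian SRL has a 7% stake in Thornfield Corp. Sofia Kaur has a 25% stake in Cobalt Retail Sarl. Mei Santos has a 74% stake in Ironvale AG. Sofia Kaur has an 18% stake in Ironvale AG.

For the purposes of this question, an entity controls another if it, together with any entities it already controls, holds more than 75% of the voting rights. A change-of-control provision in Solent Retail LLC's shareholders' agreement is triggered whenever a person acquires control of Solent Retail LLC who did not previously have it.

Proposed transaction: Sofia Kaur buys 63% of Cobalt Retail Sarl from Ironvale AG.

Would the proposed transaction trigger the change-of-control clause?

The purchase adds only to Sofia's holdings (Ironvale's stake shrinks), so Sofia is the only person who could newly come to control Solent.
Sofia holds 88% of Meridian, so Sofia controls Meridian.
Neither Sofia nor any entity Sofia controls holds any voting interest in Solent.
So before the transaction, Sofia does not control Solent.
After the purchase, Sofia's direct stake in Cobalt rises to 25% + 63% = 88%, and Ironvale's stake falls to 11%.
Sofia holds 88% of Cobalt, so Sofia controls Cobalt.
Cobalt and Sofia together hold 12% + 88% = 100% of Meridian, so Sofia controls Meridian.
After the transaction, Sofia's side holds 35% of Solent, not > 75%, so Sofia still does not control Solent.
No new person acquires control, so the clause is not triggered.

No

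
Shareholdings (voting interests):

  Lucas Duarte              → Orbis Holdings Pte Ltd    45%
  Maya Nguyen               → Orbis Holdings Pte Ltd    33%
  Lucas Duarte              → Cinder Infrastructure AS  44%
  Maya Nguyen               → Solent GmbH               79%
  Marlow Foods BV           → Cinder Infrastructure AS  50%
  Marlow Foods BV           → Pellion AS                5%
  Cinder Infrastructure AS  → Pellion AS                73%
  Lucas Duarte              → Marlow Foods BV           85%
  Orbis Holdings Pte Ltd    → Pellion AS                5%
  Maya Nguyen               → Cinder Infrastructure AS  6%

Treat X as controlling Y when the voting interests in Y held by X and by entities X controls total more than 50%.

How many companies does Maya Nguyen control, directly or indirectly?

1

Maya holds 79% of Solent, so Maya controls Solent.
No other company's threshold is met.
Maya controls 1 company.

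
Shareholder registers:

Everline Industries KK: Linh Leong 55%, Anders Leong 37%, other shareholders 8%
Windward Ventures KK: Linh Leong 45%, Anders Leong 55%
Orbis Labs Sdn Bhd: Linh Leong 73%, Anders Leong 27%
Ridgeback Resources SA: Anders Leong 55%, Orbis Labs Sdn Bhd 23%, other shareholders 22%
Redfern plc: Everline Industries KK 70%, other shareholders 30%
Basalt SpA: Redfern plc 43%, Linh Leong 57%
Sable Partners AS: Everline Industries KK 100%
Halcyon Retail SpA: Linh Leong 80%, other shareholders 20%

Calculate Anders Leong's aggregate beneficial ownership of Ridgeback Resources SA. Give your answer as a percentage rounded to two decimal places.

61.21%

Anders reaches Ridgeback along 2 paths.
Direct stake: 55% = 55%.
Via Orbis: 27% × 23% = 6.21%.
Total: 55% + 6.21% = 61.21%.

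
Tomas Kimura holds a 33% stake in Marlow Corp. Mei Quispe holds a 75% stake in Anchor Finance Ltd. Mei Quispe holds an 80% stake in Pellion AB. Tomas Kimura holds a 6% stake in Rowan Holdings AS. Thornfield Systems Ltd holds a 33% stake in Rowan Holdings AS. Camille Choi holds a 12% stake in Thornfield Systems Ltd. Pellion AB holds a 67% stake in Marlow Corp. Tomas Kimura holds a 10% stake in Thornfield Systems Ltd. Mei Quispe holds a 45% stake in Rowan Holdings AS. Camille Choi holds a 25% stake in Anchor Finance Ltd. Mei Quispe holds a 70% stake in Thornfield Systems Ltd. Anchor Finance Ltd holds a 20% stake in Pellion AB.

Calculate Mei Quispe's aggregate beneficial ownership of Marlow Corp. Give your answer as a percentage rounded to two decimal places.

Mei reaches Marlow along 2 paths.
Via Anchor → Pellion: 75% × 20% × 67% = 10.05%.
Via Pellion: 80% × 67% = 53.6%.
Total: 10.05% + 53.6% = 63.65%.

63.65%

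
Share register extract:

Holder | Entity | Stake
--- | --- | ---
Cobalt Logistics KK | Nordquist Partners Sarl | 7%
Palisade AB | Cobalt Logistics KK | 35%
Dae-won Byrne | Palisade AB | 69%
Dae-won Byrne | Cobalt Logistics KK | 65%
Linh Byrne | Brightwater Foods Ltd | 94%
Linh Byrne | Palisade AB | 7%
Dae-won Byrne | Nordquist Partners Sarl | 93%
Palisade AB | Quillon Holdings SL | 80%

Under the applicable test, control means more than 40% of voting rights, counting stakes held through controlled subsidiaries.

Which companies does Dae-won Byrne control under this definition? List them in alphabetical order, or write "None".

Dae-won holds 69% of Palisade, so Dae-won controls Palisade.
Dae-won and Palisade together hold 65% + 35% = 100% of Cobalt, so Dae-won controls Cobalt.
Palisade holds 80% of Quillon, so Dae-won controls Quillon.
Cobalt and Dae-won together hold 7% + 93% = 100% of Nordquist, so Dae-won controls Nordquist.
No other company's threshold is met.

Cobalt Logistics KK, Nordquist Partners Sarl, Palisade AB, Quillon Holdings SL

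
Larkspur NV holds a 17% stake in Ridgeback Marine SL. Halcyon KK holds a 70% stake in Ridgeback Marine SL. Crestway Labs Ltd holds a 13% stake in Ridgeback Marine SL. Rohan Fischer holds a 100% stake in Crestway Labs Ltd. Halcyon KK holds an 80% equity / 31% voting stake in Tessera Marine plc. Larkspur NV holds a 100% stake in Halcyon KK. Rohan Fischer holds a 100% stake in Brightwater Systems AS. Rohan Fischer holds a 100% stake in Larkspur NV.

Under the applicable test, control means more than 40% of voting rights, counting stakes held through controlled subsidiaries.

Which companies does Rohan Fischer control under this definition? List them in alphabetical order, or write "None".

Brightwater Systems AS, Crestway Labs Ltd, Halcyon KK, Larkspur NV, Ridgeback Marine SL

Rohan holds 100% of Larkspur, so Rohan controls Larkspur.
Rohan holds 100% of Brightwater, so Rohan controls Brightwater.
Rohan holds 100% of Crestway, so Rohan controls Crestway.
Larkspur holds 100% of Halcyon, so Rohan controls Halcyon.
Halcyon and Larkspur and Crestway together hold 70% + 17% + 13% = 100% of Ridgeback, so Rohan controls Ridgeback.
No other company's threshold is met.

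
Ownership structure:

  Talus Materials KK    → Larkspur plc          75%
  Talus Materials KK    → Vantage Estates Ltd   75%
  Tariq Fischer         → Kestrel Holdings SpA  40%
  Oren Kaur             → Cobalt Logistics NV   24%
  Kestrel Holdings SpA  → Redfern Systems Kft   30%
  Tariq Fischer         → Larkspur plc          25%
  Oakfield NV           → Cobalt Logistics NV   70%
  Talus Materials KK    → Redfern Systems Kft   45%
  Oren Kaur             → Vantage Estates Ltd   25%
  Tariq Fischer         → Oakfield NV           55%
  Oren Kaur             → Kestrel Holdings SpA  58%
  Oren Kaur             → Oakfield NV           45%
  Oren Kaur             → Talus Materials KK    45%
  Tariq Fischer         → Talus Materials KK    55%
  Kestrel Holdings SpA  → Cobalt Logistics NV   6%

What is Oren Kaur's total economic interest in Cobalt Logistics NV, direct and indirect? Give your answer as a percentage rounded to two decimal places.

Oren reaches Cobalt along 3 paths.
Via Oakfield: 45% × 70% = 31.5%.
Direct stake: 24% = 24%.
Via Kestrel: 58% × 6% = 3.48%.
Total: 31.5% + 24% + 3.48% = 58.98%.

58.98%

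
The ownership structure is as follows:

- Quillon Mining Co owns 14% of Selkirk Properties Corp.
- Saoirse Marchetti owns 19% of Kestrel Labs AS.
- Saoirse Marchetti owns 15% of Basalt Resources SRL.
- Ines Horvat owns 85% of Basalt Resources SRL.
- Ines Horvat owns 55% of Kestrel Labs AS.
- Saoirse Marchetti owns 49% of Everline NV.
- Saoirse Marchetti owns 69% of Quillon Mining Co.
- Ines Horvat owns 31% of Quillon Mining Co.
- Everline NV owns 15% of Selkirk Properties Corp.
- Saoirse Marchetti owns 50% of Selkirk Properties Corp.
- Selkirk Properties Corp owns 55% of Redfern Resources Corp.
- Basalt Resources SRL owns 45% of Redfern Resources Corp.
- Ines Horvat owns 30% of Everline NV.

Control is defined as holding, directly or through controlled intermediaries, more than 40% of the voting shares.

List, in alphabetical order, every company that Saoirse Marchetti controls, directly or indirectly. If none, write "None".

Saoirse holds 69% of Quillon, so Saoirse controls Quillon.
Saoirse holds 49% of Everline, so Saoirse controls Everline.
Quillon and Saoirse and Everline together hold 14% + 50% + 15% = 79% of Selkirk, so Saoirse controls Selkirk.
Selkirk holds 55% of Redfern, so Saoirse controls Redfern.
No other company's threshold is met.

Everline NV, Quillon Mining Co, Redfern Resources Corp, Selkirk Properties Corp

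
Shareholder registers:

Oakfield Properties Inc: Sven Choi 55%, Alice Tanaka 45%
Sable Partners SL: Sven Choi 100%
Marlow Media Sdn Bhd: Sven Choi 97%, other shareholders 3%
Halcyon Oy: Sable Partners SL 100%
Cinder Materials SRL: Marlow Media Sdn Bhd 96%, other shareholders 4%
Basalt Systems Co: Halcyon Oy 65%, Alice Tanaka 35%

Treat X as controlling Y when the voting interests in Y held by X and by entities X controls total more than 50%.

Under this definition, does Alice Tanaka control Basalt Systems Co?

Alice's largest direct stake is 45% in Oakfield, which does not meet the threshold, so Alice controls no company.
In Basalt, Alice's side holds only 35%, not > 50%.
So Alice does not control Basalt.

No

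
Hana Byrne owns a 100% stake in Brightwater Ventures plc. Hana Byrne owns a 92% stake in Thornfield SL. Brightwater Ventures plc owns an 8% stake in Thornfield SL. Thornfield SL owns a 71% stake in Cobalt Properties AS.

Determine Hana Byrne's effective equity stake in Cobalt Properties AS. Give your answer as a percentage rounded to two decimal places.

71.00%

Hana reaches Cobalt along 2 paths.
Via Thornfield: 92% × 71% = 65.32%.
Via Brightwater → Thornfield: 100% × 8% × 71% = 5.68%.
Total: 65.32% + 5.68% = 71%.
Rounded: 71.00%.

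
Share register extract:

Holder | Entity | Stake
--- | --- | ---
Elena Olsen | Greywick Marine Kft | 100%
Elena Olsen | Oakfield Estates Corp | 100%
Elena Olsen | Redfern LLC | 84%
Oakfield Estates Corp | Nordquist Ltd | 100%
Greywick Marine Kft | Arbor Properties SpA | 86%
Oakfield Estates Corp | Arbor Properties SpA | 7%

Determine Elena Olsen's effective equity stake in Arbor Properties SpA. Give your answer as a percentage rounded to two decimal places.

Elena reaches Arbor along 2 paths.
Via Greywick: 100% × 86% = 86%.
Via Oakfield: 100% × 7% = 7%.
Total: 86% + 7% = 93%.
Rounded: 93.00%.

93.00%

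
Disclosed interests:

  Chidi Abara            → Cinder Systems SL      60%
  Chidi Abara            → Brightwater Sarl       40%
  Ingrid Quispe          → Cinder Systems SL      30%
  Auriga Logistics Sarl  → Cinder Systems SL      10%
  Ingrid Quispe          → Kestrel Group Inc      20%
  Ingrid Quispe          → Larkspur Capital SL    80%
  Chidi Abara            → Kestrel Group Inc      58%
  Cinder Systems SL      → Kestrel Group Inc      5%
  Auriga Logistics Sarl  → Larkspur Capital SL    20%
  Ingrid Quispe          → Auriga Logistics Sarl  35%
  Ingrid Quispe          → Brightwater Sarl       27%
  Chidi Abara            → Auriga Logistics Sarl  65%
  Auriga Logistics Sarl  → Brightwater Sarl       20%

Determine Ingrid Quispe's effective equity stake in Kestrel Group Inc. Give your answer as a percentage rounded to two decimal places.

Ingrid reaches Kestrel along 3 paths.
Direct stake: 20% = 20%.
Via Cinder: 30% × 5% = 1.5%.
Via Auriga → Cinder: 35% × 10% × 5% = 0.175%.
Total: 20% + 1.5% + 0.175% = 21.675%.
Rounded: 21.68%.

21.68%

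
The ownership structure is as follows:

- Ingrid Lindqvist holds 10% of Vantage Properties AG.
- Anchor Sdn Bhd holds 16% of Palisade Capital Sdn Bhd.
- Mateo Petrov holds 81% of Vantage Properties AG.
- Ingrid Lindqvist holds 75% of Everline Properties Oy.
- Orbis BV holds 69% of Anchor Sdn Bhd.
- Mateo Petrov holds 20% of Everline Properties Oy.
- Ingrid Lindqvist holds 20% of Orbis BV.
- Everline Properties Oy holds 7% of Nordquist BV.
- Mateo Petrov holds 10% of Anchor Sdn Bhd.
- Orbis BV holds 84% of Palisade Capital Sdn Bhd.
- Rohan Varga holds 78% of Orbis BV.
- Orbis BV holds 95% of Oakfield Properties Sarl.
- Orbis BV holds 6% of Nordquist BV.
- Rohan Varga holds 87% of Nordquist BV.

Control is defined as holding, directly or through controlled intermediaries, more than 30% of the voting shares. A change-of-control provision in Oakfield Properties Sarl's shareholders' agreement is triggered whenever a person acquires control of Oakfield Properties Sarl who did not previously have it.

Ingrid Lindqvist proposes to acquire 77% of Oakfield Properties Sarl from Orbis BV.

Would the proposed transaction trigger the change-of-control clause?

The purchase adds only to Ingrid's holdings (Orbis's stake shrinks), so Ingrid is the only person who could newly come to control Oakfield.
Ingrid holds 75% of Everline, so Ingrid controls Everline.
Neither Ingrid nor any entity Ingrid controls holds any voting interest in Oakfield.
So before the transaction, Ingrid does not control Oakfield.
After the purchase, Ingrid holds 77% of Oakfield directly, and Orbis's stake falls to 18%.
Ingrid holds 77% of Oakfield, so Ingrid controls Oakfield.
Ingrid did not control Oakfield before and does after, so the clause is triggered.

Yes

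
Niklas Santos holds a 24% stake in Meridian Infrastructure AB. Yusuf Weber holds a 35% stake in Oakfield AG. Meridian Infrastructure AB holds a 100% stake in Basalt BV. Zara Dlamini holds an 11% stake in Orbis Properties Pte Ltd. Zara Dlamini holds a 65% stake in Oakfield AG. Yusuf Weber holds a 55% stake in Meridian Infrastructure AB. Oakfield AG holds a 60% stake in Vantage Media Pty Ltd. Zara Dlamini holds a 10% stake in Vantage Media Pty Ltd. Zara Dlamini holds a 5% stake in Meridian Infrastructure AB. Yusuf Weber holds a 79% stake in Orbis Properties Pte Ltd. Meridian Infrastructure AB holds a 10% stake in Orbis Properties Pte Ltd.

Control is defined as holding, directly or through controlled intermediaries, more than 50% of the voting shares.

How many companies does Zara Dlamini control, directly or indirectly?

2

Zara holds 65% of Oakfield, so Zara controls Oakfield.
Zara and Oakfield together hold 10% + 60% = 70% of Vantage, so Zara controls Vantage.
No other company's threshold is met.
Zara controls 2 companies.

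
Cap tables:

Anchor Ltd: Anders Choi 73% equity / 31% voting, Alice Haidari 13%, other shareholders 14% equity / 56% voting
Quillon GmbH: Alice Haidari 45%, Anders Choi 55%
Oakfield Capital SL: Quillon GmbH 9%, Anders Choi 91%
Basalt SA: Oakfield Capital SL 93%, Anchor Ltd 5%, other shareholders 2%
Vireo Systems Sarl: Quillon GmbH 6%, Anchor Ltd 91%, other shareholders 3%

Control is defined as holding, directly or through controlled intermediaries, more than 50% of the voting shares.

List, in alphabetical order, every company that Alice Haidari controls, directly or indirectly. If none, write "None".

None

Alice's largest direct stake is 45% in Quillon, which does not meet the threshold.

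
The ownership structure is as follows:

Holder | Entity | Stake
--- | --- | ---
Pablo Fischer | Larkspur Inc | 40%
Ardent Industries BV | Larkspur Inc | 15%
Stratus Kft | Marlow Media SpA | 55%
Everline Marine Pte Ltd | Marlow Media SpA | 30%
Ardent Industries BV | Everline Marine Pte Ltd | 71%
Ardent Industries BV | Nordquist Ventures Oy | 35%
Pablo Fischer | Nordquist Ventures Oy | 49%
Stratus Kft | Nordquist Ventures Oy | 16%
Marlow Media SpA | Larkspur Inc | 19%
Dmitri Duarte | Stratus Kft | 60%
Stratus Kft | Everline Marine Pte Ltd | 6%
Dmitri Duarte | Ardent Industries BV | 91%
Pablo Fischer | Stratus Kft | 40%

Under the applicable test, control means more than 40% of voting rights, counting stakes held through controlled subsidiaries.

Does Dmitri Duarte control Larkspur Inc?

Dmitri holds 91% of Ardent, so Dmitri controls Ardent.
Dmitri holds 60% of Stratus, so Dmitri controls Stratus.
Ardent and Stratus together hold 35% + 16% = 51% of Nordquist, so Dmitri controls Nordquist.
Stratus and Ardent together hold 6% + 71% = 77% of Everline, so Dmitri controls Everline.
Stratus and Everline together hold 55% + 30% = 85% of Marlow, so Dmitri controls Marlow.
In Larkspur, Dmitri's side holds only 19% + 15% = 34%, not > 40%.
So Dmitri does not control Larkspur.

No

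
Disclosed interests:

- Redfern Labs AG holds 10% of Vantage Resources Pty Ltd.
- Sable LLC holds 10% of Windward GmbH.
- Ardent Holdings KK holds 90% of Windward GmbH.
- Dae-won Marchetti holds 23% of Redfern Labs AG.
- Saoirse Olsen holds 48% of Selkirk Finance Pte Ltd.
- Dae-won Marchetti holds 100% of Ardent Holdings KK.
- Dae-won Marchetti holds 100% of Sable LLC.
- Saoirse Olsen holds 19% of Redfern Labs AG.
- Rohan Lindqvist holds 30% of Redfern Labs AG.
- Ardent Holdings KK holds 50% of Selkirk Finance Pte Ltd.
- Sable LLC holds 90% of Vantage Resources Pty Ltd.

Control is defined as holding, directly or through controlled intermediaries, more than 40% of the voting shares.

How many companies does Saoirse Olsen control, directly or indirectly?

Saoirse holds 48% of Selkirk, so Saoirse controls Selkirk.
No other company's threshold is met.
Saoirse controls 1 company.

1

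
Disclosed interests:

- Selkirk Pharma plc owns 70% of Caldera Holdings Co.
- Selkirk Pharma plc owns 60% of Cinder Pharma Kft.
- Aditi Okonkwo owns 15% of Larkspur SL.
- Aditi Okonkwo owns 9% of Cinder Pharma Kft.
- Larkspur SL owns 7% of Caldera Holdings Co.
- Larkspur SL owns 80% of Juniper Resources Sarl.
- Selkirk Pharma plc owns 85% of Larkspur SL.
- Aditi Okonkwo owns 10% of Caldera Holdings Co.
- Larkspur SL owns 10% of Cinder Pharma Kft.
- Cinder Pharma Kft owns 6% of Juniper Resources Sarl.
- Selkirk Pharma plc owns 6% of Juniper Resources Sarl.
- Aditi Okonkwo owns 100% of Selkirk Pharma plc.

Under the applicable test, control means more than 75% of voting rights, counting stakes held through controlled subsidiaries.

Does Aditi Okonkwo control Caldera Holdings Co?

Aditi holds 100% of Selkirk, so Aditi controls Selkirk.
Aditi and Selkirk together hold 15% + 85% = 100% of Larkspur, so Aditi controls Larkspur.
Larkspur and Aditi and Selkirk together hold 7% + 10% + 70% = 87% of Caldera, so Aditi controls Caldera.

Yes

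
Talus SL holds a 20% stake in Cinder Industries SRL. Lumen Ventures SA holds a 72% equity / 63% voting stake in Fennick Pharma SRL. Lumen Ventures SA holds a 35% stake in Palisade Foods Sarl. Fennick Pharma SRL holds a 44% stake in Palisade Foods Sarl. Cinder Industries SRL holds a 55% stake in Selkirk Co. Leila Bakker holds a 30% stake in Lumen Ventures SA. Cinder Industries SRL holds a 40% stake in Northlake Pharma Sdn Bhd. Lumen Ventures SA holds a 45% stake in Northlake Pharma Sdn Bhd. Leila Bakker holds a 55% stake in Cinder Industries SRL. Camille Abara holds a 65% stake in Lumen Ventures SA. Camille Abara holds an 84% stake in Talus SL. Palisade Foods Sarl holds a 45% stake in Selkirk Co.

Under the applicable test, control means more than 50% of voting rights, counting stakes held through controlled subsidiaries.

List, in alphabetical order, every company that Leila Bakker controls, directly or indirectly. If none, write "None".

Leila holds 55% of Cinder, so Leila controls Cinder.
Cinder holds 55% of Selkirk, so Leila controls Selkirk.
No other company's threshold is met.

Cinder Industries SRL, Selkirk Co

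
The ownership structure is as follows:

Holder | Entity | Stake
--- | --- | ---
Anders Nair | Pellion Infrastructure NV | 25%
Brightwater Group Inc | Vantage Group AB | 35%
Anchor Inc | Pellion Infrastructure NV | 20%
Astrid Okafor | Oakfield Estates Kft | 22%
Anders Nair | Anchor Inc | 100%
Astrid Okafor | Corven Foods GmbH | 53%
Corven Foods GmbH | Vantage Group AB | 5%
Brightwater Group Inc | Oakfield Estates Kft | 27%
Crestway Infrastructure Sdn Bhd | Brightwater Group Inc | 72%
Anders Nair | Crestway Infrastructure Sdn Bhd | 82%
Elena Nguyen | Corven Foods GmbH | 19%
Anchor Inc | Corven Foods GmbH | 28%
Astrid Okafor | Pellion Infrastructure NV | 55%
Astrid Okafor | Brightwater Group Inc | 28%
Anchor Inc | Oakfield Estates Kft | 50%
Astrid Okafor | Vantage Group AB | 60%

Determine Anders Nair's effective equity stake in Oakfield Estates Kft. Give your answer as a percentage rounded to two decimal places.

Anders reaches Oakfield along 2 paths.
Via Crestway → Brightwater: 82% × 72% × 27% = 15.9408%.
Via Anchor: 100% × 50% = 50%.
Total: 15.9408% + 50% = 65.9408%.
Rounded: 65.94%.

65.94%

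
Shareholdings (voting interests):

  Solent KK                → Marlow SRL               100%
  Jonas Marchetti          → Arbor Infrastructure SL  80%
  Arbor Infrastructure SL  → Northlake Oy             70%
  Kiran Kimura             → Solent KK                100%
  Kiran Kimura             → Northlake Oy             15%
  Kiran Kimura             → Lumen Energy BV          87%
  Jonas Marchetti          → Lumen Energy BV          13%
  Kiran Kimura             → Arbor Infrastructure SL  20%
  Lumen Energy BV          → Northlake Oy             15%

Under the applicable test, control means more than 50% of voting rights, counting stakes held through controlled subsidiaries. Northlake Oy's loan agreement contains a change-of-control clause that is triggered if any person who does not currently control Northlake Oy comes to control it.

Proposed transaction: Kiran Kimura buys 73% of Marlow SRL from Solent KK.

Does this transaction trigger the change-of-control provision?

The purchase adds only to Kiran's holdings (Solent's stake shrinks), so Kiran is the only person who could newly come to control Northlake.
Kiran holds 87% of Lumen, so Kiran controls Lumen.
Kiran holds 100% of Solent, so Kiran controls Solent.
Solent holds 100% of Marlow, so Kiran controls Marlow.
In Northlake, Kiran's side holds only 15% + 15% = 30%, not > 50%.
So before the transaction, Kiran does not control Northlake.
After the purchase, Kiran holds 73% of Marlow directly, and Solent's stake falls to 27%.
Solent and Kiran together hold 27% + 73% = 100% of Marlow, so Kiran controls Marlow.
After the transaction, Kiran's side holds 15% + 15% = 30% of Northlake, not > 50%, so Kiran still does not control Northlake.
No new person acquires control, so the clause is not triggered.

No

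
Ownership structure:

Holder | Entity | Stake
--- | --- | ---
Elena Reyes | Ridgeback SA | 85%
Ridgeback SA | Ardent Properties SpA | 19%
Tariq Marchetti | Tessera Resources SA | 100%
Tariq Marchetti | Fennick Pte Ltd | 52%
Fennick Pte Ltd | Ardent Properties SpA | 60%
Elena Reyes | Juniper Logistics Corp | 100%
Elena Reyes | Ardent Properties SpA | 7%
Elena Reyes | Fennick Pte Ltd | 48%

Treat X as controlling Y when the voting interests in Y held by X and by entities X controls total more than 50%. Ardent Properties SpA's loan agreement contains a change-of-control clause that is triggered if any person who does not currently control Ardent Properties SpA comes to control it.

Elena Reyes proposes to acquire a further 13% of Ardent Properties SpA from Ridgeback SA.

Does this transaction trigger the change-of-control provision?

The purchase adds only to Elena's holdings (Ridgeback's stake shrinks), so Elena is the only person who could newly come to control Ardent.
Elena holds 85% of Ridgeback, so Elena controls Ridgeback.
Elena holds 100% of Juniper, so Elena controls Juniper.
In Ardent, Elena's side holds only 7% + 19% = 26%, not > 50%.
So before the transaction, Elena does not control Ardent.
After the purchase, Elena's direct stake in Ardent rises to 7% + 13% = 20%, and Ridgeback's stake falls to 6%.
After the transaction, Elena's side holds 20% + 6% = 26% of Ardent, not > 50%, so Elena still does not control Ardent.
No new person acquires control, so the clause is not triggered.

No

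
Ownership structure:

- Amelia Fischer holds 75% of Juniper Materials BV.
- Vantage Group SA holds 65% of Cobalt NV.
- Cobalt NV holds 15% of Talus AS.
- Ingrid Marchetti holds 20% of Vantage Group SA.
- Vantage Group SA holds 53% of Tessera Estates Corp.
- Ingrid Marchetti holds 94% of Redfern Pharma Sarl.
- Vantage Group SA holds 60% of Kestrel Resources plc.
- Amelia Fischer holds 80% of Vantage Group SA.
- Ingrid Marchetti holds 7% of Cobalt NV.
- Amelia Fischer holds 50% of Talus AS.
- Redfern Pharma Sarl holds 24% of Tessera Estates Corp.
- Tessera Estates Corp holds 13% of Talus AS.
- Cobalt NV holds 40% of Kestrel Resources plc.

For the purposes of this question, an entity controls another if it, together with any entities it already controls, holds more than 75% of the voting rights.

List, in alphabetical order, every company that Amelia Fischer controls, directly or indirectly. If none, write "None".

Vantage Group SA

Amelia holds 80% of Vantage, so Amelia controls Vantage.
No other company's threshold is met.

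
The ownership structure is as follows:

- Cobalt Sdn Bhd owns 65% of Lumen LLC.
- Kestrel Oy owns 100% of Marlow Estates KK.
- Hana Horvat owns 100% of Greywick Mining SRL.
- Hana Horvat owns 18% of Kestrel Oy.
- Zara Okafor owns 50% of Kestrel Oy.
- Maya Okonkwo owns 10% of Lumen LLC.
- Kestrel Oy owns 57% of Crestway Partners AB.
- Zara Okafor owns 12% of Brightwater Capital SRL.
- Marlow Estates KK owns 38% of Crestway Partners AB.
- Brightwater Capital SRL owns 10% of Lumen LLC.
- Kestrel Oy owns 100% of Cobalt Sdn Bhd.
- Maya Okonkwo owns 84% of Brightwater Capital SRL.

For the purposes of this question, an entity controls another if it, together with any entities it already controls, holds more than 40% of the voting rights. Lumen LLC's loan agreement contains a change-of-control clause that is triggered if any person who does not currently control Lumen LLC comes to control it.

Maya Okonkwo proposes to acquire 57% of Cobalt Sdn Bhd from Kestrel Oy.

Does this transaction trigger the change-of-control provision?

The purchase adds only to Maya's holdings (Kestrel's stake shrinks), so Maya is the only person who could newly come to control Lumen.
Maya holds 84% of Brightwater, so Maya controls Brightwater.
In Lumen, Maya's side holds only 10% + 10% = 20%, not > 40%.
So before the transaction, Maya does not control Lumen.
After the purchase, Maya holds 57% of Cobalt directly, and Kestrel's stake falls to 43%.
Maya holds 57% of Cobalt, so Maya controls Cobalt.
Cobalt and Maya and Brightwater together hold 65% + 10% + 10% = 85% of Lumen, so Maya controls Lumen.
Maya did not control Lumen before and does after, so the clause is triggered.

Yes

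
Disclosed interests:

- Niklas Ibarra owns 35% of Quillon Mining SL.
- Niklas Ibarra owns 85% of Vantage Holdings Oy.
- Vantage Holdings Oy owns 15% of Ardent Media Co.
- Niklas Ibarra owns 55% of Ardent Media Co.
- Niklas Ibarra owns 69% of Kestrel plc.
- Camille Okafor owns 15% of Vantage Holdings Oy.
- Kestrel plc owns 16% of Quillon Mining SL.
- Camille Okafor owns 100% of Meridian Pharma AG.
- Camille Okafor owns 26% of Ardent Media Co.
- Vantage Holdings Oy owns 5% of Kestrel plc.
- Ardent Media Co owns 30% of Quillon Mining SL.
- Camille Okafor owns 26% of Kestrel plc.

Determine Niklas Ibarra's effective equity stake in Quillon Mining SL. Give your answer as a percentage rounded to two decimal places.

67.05%

Niklas reaches Quillon along 5 paths.
Via Kestrel: 69% × 16% = 11.04%.
Via Vantage → Kestrel: 85% × 5% × 16% = 0.68%.
Direct stake: 35% = 35%.
Via Vantage → Ardent: 85% × 15% × 30% = 3.825%.
Via Ardent: 55% × 30% = 16.5%.
Total: 11.04% + 0.68% + 35% + 3.825% + 16.5% = 67.045%.
Rounded: 67.05%.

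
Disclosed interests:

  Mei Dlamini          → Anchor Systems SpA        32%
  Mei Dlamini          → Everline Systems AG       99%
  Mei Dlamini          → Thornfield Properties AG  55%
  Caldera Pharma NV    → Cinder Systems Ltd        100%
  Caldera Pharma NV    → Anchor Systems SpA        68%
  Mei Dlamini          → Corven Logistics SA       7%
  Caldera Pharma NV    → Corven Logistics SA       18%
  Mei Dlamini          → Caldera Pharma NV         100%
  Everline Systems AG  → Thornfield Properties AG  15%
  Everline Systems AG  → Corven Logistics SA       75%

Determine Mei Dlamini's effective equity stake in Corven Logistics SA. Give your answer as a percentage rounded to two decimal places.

Mei reaches Corven along 3 paths.
Direct stake: 7% = 7%.
Via Everline: 99% × 75% = 74.25%.
Via Caldera: 100% × 18% = 18%.
Total: 7% + 74.25% + 18% = 99.25%.

99.25%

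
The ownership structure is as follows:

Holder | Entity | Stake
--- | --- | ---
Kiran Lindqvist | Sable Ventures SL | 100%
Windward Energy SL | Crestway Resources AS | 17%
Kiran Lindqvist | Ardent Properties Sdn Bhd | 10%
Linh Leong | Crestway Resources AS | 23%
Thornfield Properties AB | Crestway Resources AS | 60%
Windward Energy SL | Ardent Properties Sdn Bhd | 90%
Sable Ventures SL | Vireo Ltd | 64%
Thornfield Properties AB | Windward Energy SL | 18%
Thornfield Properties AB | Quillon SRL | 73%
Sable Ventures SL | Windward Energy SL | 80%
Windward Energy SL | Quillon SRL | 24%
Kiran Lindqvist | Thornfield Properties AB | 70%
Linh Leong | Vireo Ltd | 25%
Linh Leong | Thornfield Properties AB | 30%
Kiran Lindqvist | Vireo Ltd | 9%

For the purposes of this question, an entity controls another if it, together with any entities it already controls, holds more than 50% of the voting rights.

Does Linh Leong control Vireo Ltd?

No

Linh's largest direct stake is 30% in Thornfield, which does not meet the threshold, so Linh controls no company.
In Vireo, Linh's side holds only 25%, not > 50%.
So Linh does not control Vireo.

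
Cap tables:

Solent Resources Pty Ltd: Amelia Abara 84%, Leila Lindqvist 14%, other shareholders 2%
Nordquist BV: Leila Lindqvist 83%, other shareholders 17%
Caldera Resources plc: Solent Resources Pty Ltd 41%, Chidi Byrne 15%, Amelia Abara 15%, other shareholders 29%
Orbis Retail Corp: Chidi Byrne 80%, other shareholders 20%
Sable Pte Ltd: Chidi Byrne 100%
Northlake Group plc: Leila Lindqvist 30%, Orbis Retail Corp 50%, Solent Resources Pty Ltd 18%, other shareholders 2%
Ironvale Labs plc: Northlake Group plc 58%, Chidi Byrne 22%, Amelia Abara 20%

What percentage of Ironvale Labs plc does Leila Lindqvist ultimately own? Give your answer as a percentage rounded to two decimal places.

18.86%

Leila reaches Ironvale along 2 paths.
Via Northlake: 30% × 58% = 17.4%.
Via Solent → Northlake: 14% × 18% × 58% = 1.4616%.
Total: 17.4% + 1.4616% = 18.8616%.
Rounded: 18.86%.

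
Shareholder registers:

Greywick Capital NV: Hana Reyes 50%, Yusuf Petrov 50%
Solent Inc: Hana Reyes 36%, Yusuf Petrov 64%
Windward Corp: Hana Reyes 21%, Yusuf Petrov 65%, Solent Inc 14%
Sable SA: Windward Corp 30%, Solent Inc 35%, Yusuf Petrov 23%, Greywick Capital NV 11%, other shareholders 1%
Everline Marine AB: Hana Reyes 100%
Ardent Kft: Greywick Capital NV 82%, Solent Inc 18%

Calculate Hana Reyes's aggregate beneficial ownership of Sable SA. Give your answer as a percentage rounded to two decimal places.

25.91%

Hana reaches Sable along 4 paths.
Via Windward: 21% × 30% = 6.3%.
Via Solent → Windward: 36% × 14% × 30% = 1.512%.
Via Solent: 36% × 35% = 12.6%.
Via Greywick: 50% × 11% = 5.5%.
Total: 6.3% + 1.512% + 12.6% + 5.5% = 25.912%.
Rounded: 25.91%.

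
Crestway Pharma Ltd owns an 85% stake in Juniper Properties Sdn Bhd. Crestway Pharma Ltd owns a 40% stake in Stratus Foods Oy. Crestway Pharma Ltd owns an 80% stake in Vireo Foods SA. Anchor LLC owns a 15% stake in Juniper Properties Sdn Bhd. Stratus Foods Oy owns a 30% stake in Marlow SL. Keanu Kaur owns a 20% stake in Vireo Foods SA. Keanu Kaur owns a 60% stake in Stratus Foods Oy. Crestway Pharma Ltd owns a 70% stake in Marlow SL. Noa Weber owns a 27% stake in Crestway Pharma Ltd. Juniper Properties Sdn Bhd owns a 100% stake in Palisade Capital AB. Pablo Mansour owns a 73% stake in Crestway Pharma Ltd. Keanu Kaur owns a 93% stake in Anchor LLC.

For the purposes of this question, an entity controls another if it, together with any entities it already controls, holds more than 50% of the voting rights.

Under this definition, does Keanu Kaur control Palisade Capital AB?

No

Keanu holds 93% of Anchor, so Keanu controls Anchor.
Keanu holds 60% of Stratus, so Keanu controls Stratus.
Neither Keanu nor any entity Keanu controls holds any voting interest in Palisade.
So Keanu does not control Palisade.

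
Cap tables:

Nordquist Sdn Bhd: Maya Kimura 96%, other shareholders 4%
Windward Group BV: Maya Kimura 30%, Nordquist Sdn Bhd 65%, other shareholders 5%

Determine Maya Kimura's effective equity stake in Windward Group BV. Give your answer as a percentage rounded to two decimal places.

92.40%

Maya reaches Windward along 2 paths.
Direct stake: 30% = 30%.
Via Nordquist: 96% × 65% = 62.4%.
Total: 30% + 62.4% = 92.4%.
Rounded: 92.40%.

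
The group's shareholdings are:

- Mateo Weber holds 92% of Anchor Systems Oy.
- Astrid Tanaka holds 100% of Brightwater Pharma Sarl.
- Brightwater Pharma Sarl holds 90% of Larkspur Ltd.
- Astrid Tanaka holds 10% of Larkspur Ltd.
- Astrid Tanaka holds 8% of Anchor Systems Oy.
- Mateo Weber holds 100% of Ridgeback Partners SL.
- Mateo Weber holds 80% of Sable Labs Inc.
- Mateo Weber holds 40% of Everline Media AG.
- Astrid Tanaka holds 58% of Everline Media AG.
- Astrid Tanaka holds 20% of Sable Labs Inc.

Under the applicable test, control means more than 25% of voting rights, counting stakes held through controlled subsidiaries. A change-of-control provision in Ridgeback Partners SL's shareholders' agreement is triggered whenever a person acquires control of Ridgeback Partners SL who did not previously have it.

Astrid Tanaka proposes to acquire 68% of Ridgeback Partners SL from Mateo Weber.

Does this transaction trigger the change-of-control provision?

The purchase adds only to Astrid's holdings (Mateo's stake shrinks), so Astrid is the only person who could newly come to control Ridgeback.
Astrid holds 58% of Everline, so Astrid controls Everline.
Astrid holds 100% of Brightwater, so Astrid controls Brightwater.
Astrid and Brightwater together hold 10% + 90% = 100% of Larkspur, so Astrid controls Larkspur.
Neither Astrid nor any entity Astrid controls holds any voting interest in Ridgeback.
So before the transaction, Astrid does not control Ridgeback.
After the purchase, Astrid holds 68% of Ridgeback directly, and Mateo's stake falls to 32%.
Astrid holds 68% of Ridgeback, so Astrid controls Ridgeback.
Astrid did not control Ridgeback before and does after, so the clause is triggered.

Yes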